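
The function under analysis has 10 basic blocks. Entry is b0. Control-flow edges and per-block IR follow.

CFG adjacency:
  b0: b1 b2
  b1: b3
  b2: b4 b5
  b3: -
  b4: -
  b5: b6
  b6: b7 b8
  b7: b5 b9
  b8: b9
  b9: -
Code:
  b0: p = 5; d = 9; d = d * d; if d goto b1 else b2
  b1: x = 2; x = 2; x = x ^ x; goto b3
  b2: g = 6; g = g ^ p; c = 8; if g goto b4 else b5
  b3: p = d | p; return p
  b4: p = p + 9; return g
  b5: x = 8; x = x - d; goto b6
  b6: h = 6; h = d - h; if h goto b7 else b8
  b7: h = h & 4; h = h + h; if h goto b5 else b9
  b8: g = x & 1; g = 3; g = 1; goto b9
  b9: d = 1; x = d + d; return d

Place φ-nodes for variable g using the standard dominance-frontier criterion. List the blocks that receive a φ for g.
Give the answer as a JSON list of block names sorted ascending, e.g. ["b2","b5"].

idom tree: b1←b0 b2←b0 b3←b1 b4←b2 b5←b2 b6←b5 b7←b6 b8←b6 b9←b6
Dom∩ at merges:
  b5: preds {b2,b7}: {b0,b2} ∩ {b0,b2,b5,b6,b7} = {b0,b2}; idom=b2
  b9: preds {b7,b8}: {b0,b2,b5,b6,b7} ∩ {b0,b2,b5,b6,b8} = {b0,b2,b5,b6}; idom=b6

Frontier:
  join b5 pred b2: · stop@b2
  join b5 pred b7: b7→b6→b5 stop@b2
  join b9 pred b7: b7 stop@b6
  join b9 pred b8: b8 stop@b6
  DF(b0)=∅
  DF(b1)=∅
  DF(b2)=∅
  DF(b3)=∅
  DF(b4)=∅
  DF(b5)={b5}
  DF(b6)={b5}
  DF(b7)={b5,b9}
  DF(b8)={b9}
  DF(b9)=∅

φ for g: defs {b2,b8}
  DF⁺ = {b9}

Answer: ["b9"]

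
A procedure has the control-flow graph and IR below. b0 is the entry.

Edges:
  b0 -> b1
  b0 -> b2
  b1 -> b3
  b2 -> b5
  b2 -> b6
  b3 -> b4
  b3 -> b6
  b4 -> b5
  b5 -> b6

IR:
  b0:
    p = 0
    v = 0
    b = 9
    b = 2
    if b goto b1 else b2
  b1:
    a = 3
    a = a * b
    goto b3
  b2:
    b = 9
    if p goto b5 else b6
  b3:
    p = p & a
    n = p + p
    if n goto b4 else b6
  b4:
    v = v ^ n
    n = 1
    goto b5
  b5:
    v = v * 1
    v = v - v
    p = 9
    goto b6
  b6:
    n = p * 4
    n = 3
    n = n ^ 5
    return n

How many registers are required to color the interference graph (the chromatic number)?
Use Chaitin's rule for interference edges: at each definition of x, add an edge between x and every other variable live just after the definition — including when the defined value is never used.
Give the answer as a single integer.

Answer: 4

Analysis:
Per-block:
  b0 def {b,p,v} use ∅
  b1 def {a} use {b}
  b2 def {b} use {p}
  b3 def {n,p} use {a,p}
  b4 def {n,v} use {n,v}
  b5 def {p,v} use {v}
  b6 def {n} use {p}

Live sets:
  b0: in=∅ out={b,p,v}
  b1: in={b,p,v} out={a,p,v}
  b2: in={p,v} out={p,v}
  b3: in={a,p,v} out={n,p,v}
  b4: in={n,v} out={v}
  b5: in={v} out={p}
  b6: in={p} out=∅

Interfere edges:
  a — {b,p,v}
  b — {a,p,v}
  n — {p,v}
  p — {a,b,n,v}
  v — {a,b,n,p}

Colouring:
  {a,b,p,v} pairwise interfere (4-clique) ⇒ χ ≥ 4
  assign a→R2 b→R3 n→R2 p→R0 v→R1 — no edge inside a register ⇒ χ ≤ 4
  χ = 4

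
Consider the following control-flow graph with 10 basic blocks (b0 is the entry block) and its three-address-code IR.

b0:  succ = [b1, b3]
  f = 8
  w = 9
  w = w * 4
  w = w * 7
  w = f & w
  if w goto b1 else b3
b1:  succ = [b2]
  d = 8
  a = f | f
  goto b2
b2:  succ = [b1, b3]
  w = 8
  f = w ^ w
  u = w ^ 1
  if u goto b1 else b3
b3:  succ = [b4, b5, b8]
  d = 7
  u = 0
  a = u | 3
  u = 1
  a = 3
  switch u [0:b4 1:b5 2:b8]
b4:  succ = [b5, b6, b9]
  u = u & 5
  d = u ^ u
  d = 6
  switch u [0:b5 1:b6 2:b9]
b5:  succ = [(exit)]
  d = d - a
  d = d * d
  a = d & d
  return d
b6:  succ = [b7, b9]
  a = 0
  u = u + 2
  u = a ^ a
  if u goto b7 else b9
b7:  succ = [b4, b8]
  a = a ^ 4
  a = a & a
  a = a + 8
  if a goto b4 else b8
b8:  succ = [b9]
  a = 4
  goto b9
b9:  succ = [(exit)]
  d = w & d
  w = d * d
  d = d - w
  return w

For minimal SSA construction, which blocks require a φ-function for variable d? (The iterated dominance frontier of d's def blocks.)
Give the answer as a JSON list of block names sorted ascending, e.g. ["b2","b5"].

Answer: ["b1", "b3", "b4", "b5", "b8", "b9"]

Analysis:
idom tree: b1←b0 b2←b1 b3←b0 b4←b3 b5←b3 b6←b4 b7←b6 b8←b3 b9←b3
Dom∩ at merges:
  b1: preds {b0,b2}: {b0} ∩ {b0,b1,b2} = {b0}; idom=b0
  b3: preds {b0,b2}: {b0} ∩ {b0,b1,b2} = {b0}; idom=b0
  b4: preds {b3,b7}: {b0,b3} ∩ {b0,b3,b4,b6,b7} = {b0,b3}; idom=b3
  b5: preds {b3,b4}: {b0,b3} ∩ {b0,b3,b4} = {b0,b3}; idom=b3
  b8: preds {b3,b7}: {b0,b3} ∩ {b0,b3,b4,b6,b7} = {b0,b3}; idom=b3
  b9: preds {b4,b6,b8}: {b0,b3,b4} ∩ {b0,b3,b4,b6} ∩ {b0,b3,b8} = {b0,b3}; idom=b3

Frontier:
  b1←b0: walk · to b0
  b1←b2: walk b2→b1 to b0
  b3←b0: walk · to b0
  b3←b2: walk b2→b1 to b0
  b4←b3: walk · to b3
  b4←b7: walk b7→b6→b4 to b3
  b5←b3: walk · to b3
  b5←b4: walk b4 to b3
  b8←b3: walk · to b3
  b8←b7: walk b7→b6→b4 to b3
  b9←b4: walk b4 to b3
  b9←b6: walk b6→b4 to b3
  b9←b8: walk b8 to b3
  b0 → ∅
  b1 → {b1,b3}
  b2 → {b1,b3}
  b3 → ∅
  b4 → {b4,b5,b8,b9}
  b5 → ∅
  b6 → {b4,b8,b9}
  b7 → {b4,b8}
  b8 → {b9}
  b9 → ∅

φ for d: defs {b1,b3,b4,b5,b9}
  DF⁺ = {b1,b3,b4,b5,b8,b9}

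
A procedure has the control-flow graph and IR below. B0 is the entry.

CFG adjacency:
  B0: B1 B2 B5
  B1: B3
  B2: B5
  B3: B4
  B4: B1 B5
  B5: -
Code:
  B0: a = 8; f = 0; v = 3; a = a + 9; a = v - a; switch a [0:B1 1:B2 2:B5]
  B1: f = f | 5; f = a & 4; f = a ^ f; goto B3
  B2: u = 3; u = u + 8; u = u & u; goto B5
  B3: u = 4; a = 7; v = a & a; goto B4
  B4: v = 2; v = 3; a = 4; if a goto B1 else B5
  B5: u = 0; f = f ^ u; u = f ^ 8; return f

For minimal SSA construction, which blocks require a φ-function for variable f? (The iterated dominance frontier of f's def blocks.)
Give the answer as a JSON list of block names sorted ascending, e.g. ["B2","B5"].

Answer: ["B1", "B5"]

Analysis:
idom tree: B1←B0 B2←B0 B3←B1 B4←B3 B5←B0
Dom at joins:
  B1: preds {B0,B4}: {B0} ∩ {B0,B1,B3,B4} = {B0}; idom=B0
  B5: preds {B0,B2,B4}: {B0} ∩ {B0,B2} ∩ {B0,B1,B3,B4} = {B0}; idom=B0

DF walk-up:
  join B1 pred B0: · stop@B0
  join B1 pred B4: B4→B3→B1 stop@B0
  join B5 pred B0: · stop@B0
  join B5 pred B2: B2 stop@B0
  join B5 pred B4: B4→B3→B1 stop@B0
  B0 → ∅
  B1 → {B1,B5}
  B2 → {B5}
  B3 → {B1,B5}
  B4 → {B1,B5}
  B5 → ∅

φ for f: defs {B0,B1,B5}
  DF⁺ = {B1,B5}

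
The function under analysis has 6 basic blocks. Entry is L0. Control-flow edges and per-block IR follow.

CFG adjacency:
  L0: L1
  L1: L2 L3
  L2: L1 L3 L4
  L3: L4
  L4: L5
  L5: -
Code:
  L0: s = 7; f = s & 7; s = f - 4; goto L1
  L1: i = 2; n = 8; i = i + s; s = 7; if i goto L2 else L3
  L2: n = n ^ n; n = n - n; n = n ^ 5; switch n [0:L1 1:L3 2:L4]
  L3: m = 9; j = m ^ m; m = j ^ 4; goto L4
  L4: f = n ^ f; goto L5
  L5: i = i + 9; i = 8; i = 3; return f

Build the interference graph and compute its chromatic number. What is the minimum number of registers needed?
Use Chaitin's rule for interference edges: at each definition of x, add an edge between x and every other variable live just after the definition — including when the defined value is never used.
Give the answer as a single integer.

Answer: 4

Analysis:
Per-block:
  L0: {f,s} / ∅
  L1: {i,n,s} / {s}
  L2: {n} / {n}
  L3: {j,m} / ∅
  L4: {f} / {f,n}
  L5: {i} / {f,i}

Backward fixpoint:
  L0 li=∅ lo={f,s}
  L1 li={f,s} lo={f,i,n,s}
  L2 li={f,i,n,s} lo={f,i,n,s}
  L3 li={f,i,n} lo={f,i,n}
  L4 li={f,i,n} lo={f,i}
  L5 li={f,i} lo=∅

Interference:
  f↔{i,j,m,n,s}
  i↔{f,j,m,n,s}
  j↔{f,i,n}
  m↔{f,i,n}
  n↔{f,i,j,m,s}
  s↔{f,i,n}

Chromatic number:
  {f,i,j,n} pairwise interfere (4-clique) ⇒ χ ≥ 4
  assign f→R0 i→R1 j→R3 m→R3 n→R2 s→R3 — no edge inside a register ⇒ χ ≤ 4
  χ = 4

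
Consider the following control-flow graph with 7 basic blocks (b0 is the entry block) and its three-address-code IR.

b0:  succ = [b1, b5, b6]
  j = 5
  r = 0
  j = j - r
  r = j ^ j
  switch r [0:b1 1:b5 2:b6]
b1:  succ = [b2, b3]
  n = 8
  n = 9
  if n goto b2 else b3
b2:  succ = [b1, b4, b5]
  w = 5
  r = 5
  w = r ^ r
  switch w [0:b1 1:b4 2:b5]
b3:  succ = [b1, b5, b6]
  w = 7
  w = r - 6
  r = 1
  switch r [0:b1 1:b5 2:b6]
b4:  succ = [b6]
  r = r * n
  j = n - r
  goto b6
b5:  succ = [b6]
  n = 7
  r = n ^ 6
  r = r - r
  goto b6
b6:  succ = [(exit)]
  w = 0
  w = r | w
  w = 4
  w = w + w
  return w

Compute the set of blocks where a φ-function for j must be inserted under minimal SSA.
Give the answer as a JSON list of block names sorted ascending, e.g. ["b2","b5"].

idom tree: b1←b0 b2←b1 b3←b1 b4←b2 b5←b0 b6←b0
Dom∩ at merges:
  b1: preds {b0,b2,b3}: {b0} ∩ {b0,b1,b2} ∩ {b0,b1,b3} = {b0}; idom=b0
  b5: preds {b0,b2,b3}: {b0} ∩ {b0,b1,b2} ∩ {b0,b1,b3} = {b0}; idom=b0
  b6: preds {b0,b3,b4,b5}: {b0} ∩ {b0,b1,b3} ∩ {b0,b1,b2,b4} ∩ {b0,b5} = {b0}; idom=b0

Frontier:
  b1←b0: walk · to b0
  b1←b2: walk b2→b1 to b0
  b1←b3: walk b3→b1 to b0
  b5←b0: walk · to b0
  b5←b2: walk b2→b1 to b0
  b5←b3: walk b3→b1 to b0
  b6←b0: walk · to b0
  b6←b3: walk b3→b1 to b0
  b6←b4: walk b4→b2→b1 to b0
  b6←b5: walk b5 to b0
  b0 → ∅
  b1 → {b1,b5,b6}
  b2 → {b1,b5,b6}
  b3 → {b1,b5,b6}
  b4 → {b6}
  b5 → {b6}
  b6 → ∅

φ for j: defs {b0,b4}
  DF⁺ = {b6}

Answer: ["b6"]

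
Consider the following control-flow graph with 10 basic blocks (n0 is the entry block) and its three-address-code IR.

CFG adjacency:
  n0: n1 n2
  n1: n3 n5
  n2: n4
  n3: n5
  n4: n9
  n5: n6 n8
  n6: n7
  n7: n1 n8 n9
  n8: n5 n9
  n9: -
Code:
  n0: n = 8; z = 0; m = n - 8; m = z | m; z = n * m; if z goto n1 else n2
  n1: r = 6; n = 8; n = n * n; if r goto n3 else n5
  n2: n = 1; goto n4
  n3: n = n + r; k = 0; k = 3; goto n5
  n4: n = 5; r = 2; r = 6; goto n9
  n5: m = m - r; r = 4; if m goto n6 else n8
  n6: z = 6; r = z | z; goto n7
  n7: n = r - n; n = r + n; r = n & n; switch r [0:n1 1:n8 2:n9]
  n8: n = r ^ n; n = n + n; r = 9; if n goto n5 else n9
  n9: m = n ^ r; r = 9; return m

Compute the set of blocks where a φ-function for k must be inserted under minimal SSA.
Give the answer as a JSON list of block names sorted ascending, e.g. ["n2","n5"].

Answer: ["n1", "n5", "n9"]

Derivation:
idom tree: n1←n0 n2←n0 n3←n1 n4←n2 n5←n1 n6←n5 n7←n6 n8←n5 n9←n0
Join-block Dom:
  n1: preds {n0,n7}: {n0} ∩ {n0,n1,n5,n6,n7} = {n0}; idom=n0
  n5: preds {n1,n3,n8}: {n0,n1} ∩ {n0,n1,n3} ∩ {n0,n1,n5,n8} = {n0,n1}; idom=n1
  n8: preds {n5,n7}: {n0,n1,n5} ∩ {n0,n1,n5,n6,n7} = {n0,n1,n5}; idom=n5
  n9: preds {n4,n7,n8}: {n0,n2,n4} ∩ {n0,n1,n5,n6,n7} ∩ {n0,n1,n5,n8} = {n0}; idom=n0

DF walk-up:
  n1←n0: walk · to n0
  n1←n7: walk n7→n6→n5→n1 to n0
  n5←n1: walk · to n1
  n5←n3: walk n3 to n1
  n5←n8: walk n8→n5 to n1
  n8←n5: walk · to n5
  n8←n7: walk n7→n6 to n5
  n9←n4: walk n4→n2 to n0
  n9←n7: walk n7→n6→n5→n1 to n0
  n9←n8: walk n8→n5→n1 to n0
  n0: DF=∅
  n1: DF={n1,n9}
  n2: DF={n9}
  n3: DF={n5}
  n4: DF={n9}
  n5: DF={n1,n5,n9}
  n6: DF={n1,n8,n9}
  n7: DF={n1,n8,n9}
  n8: DF={n5,n9}
  n9: DF=∅

φ for k: defs {n3}
  DF⁺ = {n1,n5,n9}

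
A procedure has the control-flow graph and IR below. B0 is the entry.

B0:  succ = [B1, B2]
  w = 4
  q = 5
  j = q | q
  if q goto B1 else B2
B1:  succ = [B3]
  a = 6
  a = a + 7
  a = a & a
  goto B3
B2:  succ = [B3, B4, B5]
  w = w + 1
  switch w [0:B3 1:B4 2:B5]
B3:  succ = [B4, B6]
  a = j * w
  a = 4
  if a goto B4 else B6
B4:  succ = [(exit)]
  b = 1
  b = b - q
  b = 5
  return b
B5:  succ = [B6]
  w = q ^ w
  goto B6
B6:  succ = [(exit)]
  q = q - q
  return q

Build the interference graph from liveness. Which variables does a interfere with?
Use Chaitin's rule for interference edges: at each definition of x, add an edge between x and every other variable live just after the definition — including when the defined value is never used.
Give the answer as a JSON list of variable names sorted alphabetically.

Block summaries:
  B0: def={j,q,w} ue=∅
  B1: def={a} ue=∅
  B2: def={w} ue={w}
  B3: def={a} ue={j,w}
  B4: def={b} ue={q}
  B5: def={w} ue={q,w}
  B6: def={q} ue={q}

Backward fixpoint:
  live B0: ∅→{j,q,w}
  live B1: {j,q,w}→{j,q,w}
  live B2: {j,q,w}→{j,q,w}
  live B3: {j,q,w}→{q}
  live B4: {q}→∅
  live B5: {q,w}→{q}
  live B6: {q}→∅

Interference:
  a: {j,q,w}
  b: {q}
  j: {a,q,w}
  q: {a,b,j,w}
  w: {a,j,q}

N(a) = ["j", "q", "w"]

Answer: ["j", "q", "w"]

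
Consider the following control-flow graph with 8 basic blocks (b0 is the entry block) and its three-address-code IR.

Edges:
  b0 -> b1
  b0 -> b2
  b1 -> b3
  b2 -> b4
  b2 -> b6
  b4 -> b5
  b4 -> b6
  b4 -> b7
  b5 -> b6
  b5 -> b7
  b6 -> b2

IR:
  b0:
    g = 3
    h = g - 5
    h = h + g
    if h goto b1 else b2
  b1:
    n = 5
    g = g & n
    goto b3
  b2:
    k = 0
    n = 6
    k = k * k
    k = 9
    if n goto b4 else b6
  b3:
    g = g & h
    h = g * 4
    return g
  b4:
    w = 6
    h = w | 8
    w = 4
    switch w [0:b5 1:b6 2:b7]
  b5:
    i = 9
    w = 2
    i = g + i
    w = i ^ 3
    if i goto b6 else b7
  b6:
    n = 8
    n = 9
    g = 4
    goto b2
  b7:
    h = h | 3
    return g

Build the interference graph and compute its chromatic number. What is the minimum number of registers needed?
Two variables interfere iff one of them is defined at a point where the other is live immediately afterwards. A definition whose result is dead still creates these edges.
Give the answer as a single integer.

def/use:
  b0: def={g,h} ue=∅
  b1: def={g,n} ue={g}
  b2: def={k,n} ue=∅
  b3: def={g,h} ue={g,h}
  b4: def={h,w} ue=∅
  b5: def={i,w} ue={g}
  b6: def={g,n} ue=∅
  b7: def={h} ue={g,h}

Backward fixpoint:
  b0: in=∅ out={g,h}
  b1: in={g,h} out={g,h}
  b2: in={g} out={g}
  b3: in={g,h} out=∅
  b4: in={g} out={g,h}
  b5: in={g,h} out={g,h}
  b6: in=∅ out={g}
  b7: in={g,h} out=∅

Interfere edges:
  g: {h,i,k,n,w}
  h: {g,i,n,w}
  i: {g,h,w}
  k: {g,n}
  n: {g,h,k}
  w: {g,h,i}

Chromatic number:
  lower bound: {g,h,i,w} mutually conflict ⇒ χ ≥ 4
  assign g→c0 h→c1 i→c2 k→c1 n→c2 w→c3 — no edge inside a register ⇒ χ ≤ 4
  χ = 4

Answer: 4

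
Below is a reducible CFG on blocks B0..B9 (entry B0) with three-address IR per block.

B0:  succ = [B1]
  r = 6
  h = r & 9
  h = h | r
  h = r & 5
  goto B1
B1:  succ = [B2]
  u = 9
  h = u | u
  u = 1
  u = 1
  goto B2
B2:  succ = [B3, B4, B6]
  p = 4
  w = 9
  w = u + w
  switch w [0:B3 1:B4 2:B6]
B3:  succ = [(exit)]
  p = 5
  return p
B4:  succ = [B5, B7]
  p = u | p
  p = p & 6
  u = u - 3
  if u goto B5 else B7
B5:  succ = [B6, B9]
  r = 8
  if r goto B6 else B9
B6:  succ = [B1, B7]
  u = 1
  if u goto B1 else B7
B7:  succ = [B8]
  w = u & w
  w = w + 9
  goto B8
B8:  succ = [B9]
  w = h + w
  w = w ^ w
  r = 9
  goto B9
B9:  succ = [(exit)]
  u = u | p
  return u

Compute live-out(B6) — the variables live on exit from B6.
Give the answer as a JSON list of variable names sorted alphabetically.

Block summaries:
  B0: {h,r} / ∅
  B1: {h,u} / ∅
  B2: {p,w} / {u}
  B3: {p} / ∅
  B4: {p,u} / {p,u}
  B5: {r} / ∅
  B6: {u} / ∅
  B7: {w} / {u,w}
  B8: {r,w} / {h,w}
  B9: {u} / {p,u}

Live sets:
  live B0: ∅→∅
  live B1: ∅→{h,u}
  live B2: {h,u}→{h,p,u,w}
  live B3: ∅→∅
  live B4: {h,p,u,w}→{h,p,u,w}
  live B5: {h,p,u,w}→{h,p,u,w}
  live B6: {h,p,w}→{h,p,u,w}
  live B7: {h,p,u,w}→{h,p,u,w}
  live B8: {h,p,u,w}→{p,u}
  live B9: {p,u}→∅

live-out(B6) = ["h", "p", "u", "w"]

Answer: ["h", "p", "u", "w"]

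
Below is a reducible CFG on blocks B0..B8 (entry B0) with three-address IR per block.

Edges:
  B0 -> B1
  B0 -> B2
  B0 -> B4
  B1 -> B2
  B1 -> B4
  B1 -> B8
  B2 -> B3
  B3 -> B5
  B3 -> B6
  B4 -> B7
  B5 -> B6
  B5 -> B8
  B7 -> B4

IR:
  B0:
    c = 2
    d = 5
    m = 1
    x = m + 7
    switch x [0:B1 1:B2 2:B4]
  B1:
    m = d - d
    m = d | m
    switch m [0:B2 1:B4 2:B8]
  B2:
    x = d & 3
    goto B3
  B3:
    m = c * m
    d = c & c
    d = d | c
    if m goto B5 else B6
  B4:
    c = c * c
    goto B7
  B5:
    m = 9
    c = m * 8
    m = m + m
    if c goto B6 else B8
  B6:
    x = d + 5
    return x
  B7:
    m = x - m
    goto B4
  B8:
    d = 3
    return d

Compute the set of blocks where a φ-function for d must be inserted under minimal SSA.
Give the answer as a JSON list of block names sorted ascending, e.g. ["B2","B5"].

Answer: ["B8"]

Working:
idom tree: B1←B0 B2←B0 B3←B2 B4←B0 B5←B3 B6←B3 B7←B4 B8←B0
Join-block Dom:
  B2: preds {B0,B1}: {B0} ∩ {B0,B1} = {B0}; idom=B0
  B4: preds {B0,B1,B7}: {B0} ∩ {B0,B1} ∩ {B0,B4,B7} = {B0}; idom=B0
  B6: preds {B3,B5}: {B0,B2,B3} ∩ {B0,B2,B3,B5} = {B0,B2,B3}; idom=B3
  B8: preds {B1,B5}: {B0,B1} ∩ {B0,B2,B3,B5} = {B0}; idom=B0

Frontier:
  join B2 pred B0: · stop@B0
  join B2 pred B1: B1 stop@B0
  join B4 pred B0: · stop@B0
  join B4 pred B1: B1 stop@B0
  join B4 pred B7: B7→B4 stop@B0
  join B6 pred B3: · stop@B3
  join B6 pred B5: B5 stop@B3
  join B8 pred B1: B1 stop@B0
  join B8 pred B5: B5→B3→B2 stop@B0
  B0: DF=∅
  B1: DF={B2,B4,B8}
  B2: DF={B8}
  B3: DF={B8}
  B4: DF={B4}
  B5: DF={B6,B8}
  B6: DF=∅
  B7: DF={B4}
  B8: DF=∅

φ for d: defs {B0,B3,B8}
  DF⁺ = {B8}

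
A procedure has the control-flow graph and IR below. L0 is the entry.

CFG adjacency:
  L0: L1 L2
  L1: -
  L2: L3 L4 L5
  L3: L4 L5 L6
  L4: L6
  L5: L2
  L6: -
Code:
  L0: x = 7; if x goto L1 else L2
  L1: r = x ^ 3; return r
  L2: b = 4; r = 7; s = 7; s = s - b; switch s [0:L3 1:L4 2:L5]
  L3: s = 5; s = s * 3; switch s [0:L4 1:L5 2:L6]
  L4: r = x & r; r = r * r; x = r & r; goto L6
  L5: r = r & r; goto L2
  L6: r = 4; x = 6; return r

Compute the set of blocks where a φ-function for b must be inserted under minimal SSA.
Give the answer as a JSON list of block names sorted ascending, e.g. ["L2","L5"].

idom tree: L1←L0 L2←L0 L3←L2 L4←L2 L5←L2 L6←L2
Join-block Dom:
  L2: preds {L0,L5}: {L0} ∩ {L0,L2,L5} = {L0}; idom=L0
  L4: preds {L2,L3}: {L0,L2} ∩ {L0,L2,L3} = {L0,L2}; idom=L2
  L5: preds {L2,L3}: {L0,L2} ∩ {L0,L2,L3} = {L0,L2}; idom=L2
  L6: preds {L3,L4}: {L0,L2,L3} ∩ {L0,L2,L4} = {L0,L2}; idom=L2

Frontier:
  L2←L0: walk · to L0
  L2←L5: walk L5→L2 to L0
  L4←L2: walk · to L2
  L4←L3: walk L3 to L2
  L5←L2: walk · to L2
  L5←L3: walk L3 to L2
  L6←L3: walk L3 to L2
  L6←L4: walk L4 to L2
  L0: DF=∅
  L1: DF=∅
  L2: DF={L2}
  L3: DF={L4,L5,L6}
  L4: DF={L6}
  L5: DF={L2}
  L6: DF=∅

φ for b: defs {L2}
  DF⁺ = {L2}

Answer: ["L2"]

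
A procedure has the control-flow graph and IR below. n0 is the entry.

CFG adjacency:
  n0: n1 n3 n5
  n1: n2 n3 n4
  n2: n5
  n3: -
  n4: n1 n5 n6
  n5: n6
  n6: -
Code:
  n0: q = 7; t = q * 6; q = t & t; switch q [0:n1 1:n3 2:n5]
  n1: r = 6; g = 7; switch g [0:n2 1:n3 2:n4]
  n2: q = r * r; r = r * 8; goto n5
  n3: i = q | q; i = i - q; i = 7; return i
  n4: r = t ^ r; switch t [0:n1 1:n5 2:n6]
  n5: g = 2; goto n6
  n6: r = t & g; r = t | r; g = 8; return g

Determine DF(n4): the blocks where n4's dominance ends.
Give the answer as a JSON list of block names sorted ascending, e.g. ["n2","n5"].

Answer: ["n1", "n5", "n6"]

Working:
idom tree: n1←n0 n2←n1 n3←n0 n4←n1 n5←n0 n6←n0
Join-block Dom:
  n1: preds {n0,n4}: {n0} ∩ {n0,n1,n4} = {n0}; idom=n0
  n3: preds {n0,n1}: {n0} ∩ {n0,n1} = {n0}; idom=n0
  n5: preds {n0,n2,n4}: {n0} ∩ {n0,n1,n2} ∩ {n0,n1,n4} = {n0}; idom=n0
  n6: preds {n4,n5}: {n0,n1,n4} ∩ {n0,n5} = {n0}; idom=n0

Frontier:
  n1←n0: walk · to n0
  n1←n4: walk n4→n1 to n0
  n3←n0: walk · to n0
  n3←n1: walk n1 to n0
  n5←n0: walk · to n0
  n5←n2: walk n2→n1 to n0
  n5←n4: walk n4→n1 to n0
  n6←n4: walk n4→n1 to n0
  n6←n5: walk n5 to n0
  DF(n0)=∅
  DF(n1)={n1,n3,n5,n6}
  DF(n2)={n5}
  DF(n3)=∅
  DF(n4)={n1,n5,n6}
  DF(n5)={n6}
  DF(n6)=∅

DF(n4) = ["n1", "n5", "n6"]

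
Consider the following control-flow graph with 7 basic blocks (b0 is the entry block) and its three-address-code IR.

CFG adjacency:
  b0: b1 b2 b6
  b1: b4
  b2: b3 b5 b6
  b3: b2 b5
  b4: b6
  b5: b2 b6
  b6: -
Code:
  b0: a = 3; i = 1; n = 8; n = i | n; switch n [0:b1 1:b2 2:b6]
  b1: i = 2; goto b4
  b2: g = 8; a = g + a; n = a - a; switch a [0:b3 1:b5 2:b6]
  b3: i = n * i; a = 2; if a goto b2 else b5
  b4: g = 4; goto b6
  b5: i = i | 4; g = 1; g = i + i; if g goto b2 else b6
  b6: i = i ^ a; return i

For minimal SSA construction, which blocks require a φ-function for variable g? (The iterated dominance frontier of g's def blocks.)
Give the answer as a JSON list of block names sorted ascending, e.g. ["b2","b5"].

idom tree: b1←b0 b2←b0 b3←b2 b4←b1 b5←b2 b6←b0
Dom at joins:
  b2: preds {b0,b3,b5}: {b0} ∩ {b0,b2,b3} ∩ {b0,b2,b5} = {b0}; idom=b0
  b5: preds {b2,b3}: {b0,b2} ∩ {b0,b2,b3} = {b0,b2}; idom=b2
  b6: preds {b0,b2,b4,b5}: {b0} ∩ {b0,b2} ∩ {b0,b1,b4} ∩ {b0,b2,b5} = {b0}; idom=b0

Frontier:
  b2←b0: walk · to b0
  b2←b3: walk b3→b2 to b0
  b2←b5: walk b5→b2 to b0
  b5←b2: walk · to b2
  b5←b3: walk b3 to b2
  b6←b0: walk · to b0
  b6←b2: walk b2 to b0
  b6←b4: walk b4→b1 to b0
  b6←b5: walk b5→b2 to b0
  b0 → ∅
  b1 → {b6}
  b2 → {b2,b6}
  b3 → {b2,b5}
  b4 → {b6}
  b5 → {b2,b6}
  b6 → ∅

φ for g: defs {b2,b4,b5}
  DF⁺ = {b2,b6}

Answer: ["b2", "b6"]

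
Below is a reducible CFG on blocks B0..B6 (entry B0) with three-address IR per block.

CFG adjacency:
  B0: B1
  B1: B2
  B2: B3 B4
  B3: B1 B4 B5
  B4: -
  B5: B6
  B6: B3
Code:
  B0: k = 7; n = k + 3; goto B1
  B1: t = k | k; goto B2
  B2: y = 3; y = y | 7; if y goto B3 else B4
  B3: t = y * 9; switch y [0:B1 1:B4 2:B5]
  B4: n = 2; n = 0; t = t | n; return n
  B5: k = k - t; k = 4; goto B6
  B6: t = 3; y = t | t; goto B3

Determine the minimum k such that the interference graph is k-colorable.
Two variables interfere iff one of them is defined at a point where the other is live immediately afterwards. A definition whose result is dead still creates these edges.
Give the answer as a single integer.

Per-block:
  B0: def={k,n} ue=∅
  B1: def={t} ue={k}
  B2: def={y} ue=∅
  B3: def={t} ue={y}
  B4: def={n,t} ue={t}
  B5: def={k} ue={k,t}
  B6: def={t,y} ue=∅

Backward fixpoint:
  B0 li=∅ lo={k}
  B1 li={k} lo={k,t}
  B2 li={k,t} lo={k,t,y}
  B3 li={k,y} lo={k,t}
  B4 li={t} lo=∅
  B5 li={k,t} lo={k}
  B6 li={k} lo={k,y}

Conflict graph:
  k — {n,t,y}
  n — {k,t}
  t — {k,n,y}
  y — {k,t}

Chromatic number:
  lower bound: {k,n,t} mutually conflict ⇒ χ ≥ 3
  3-colouring: c0={k}  c1={t}  c2={n,y}
  χ = 3

Answer: 3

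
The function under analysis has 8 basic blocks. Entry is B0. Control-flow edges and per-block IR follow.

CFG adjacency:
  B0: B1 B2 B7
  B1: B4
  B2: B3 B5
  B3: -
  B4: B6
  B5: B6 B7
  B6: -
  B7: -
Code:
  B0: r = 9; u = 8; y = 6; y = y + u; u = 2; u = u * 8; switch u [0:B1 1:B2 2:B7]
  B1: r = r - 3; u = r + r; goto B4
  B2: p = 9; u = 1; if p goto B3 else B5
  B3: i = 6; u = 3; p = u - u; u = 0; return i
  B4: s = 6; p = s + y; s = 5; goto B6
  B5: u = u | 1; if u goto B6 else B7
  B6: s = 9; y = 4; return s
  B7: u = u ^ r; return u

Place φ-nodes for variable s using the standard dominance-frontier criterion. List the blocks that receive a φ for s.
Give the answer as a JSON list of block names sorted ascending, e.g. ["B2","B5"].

Answer: ["B6"]

Analysis:
idom tree: B1←B0 B2←B0 B3←B2 B4←B1 B5←B2 B6←B0 B7←B0
Dom at joins:
  B6: preds {B4,B5}: {B0,B1,B4} ∩ {B0,B2,B5} = {B0}; idom=B0
  B7: preds {B0,B5}: {B0} ∩ {B0,B2,B5} = {B0}; idom=B0

DF derivation:
  join B6 pred B4: B4→B1 stop@B0
  join B6 pred B5: B5→B2 stop@B0
  join B7 pred B0: · stop@B0
  join B7 pred B5: B5→B2 stop@B0
  B0 → ∅
  B1 → {B6}
  B2 → {B6,B7}
  B3 → ∅
  B4 → {B6}
  B5 → {B6,B7}
  B6 → ∅
  B7 → ∅

φ for s: defs {B4,B6}
  DF⁺ = {B6}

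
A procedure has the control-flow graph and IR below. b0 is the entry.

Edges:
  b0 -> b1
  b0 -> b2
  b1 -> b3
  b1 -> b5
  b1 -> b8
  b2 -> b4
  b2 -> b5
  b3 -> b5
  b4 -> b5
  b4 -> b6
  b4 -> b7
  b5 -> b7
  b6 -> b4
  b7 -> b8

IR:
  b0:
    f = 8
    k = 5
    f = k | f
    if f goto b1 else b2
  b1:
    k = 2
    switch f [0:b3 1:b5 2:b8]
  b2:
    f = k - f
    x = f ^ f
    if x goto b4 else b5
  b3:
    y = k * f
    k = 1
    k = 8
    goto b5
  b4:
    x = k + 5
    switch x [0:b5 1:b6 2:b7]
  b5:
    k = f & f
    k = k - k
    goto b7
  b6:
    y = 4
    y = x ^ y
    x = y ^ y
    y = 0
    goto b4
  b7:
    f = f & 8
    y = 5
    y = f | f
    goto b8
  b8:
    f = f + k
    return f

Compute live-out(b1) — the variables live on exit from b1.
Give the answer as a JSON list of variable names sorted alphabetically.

Per-block:
  b0 def {f,k} use ∅
  b1 def {k} use {f}
  b2 def {f,x} use {f,k}
  b3 def {k,y} use {f,k}
  b4 def {x} use {k}
  b5 def {k} use {f}
  b6 def {x,y} use {x}
  b7 def {f,y} use {f}
  b8 def {f} use {f,k}

Liveness:
  live b0: ∅→{f,k}
  live b1: {f}→{f,k}
  live b2: {f,k}→{f,k}
  live b3: {f,k}→{f}
  live b4: {f,k}→{f,k,x}
  live b5: {f}→{f,k}
  live b6: {f,k,x}→{f,k}
  live b7: {f,k}→{f,k}
  live b8: {f,k}→∅

live-out(b1) = ["f", "k"]

Answer: ["f", "k"]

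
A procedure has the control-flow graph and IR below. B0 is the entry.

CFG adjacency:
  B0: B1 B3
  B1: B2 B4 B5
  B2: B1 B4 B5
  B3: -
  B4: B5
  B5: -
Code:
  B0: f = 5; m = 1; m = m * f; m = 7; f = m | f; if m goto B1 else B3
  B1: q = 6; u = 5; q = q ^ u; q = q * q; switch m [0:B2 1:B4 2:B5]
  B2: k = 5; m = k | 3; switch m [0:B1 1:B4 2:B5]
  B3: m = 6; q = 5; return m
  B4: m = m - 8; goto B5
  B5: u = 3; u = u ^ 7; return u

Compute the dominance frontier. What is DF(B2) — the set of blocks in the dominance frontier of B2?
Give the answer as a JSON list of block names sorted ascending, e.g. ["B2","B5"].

Answer: ["B1", "B4", "B5"]

Derivation:
idom tree: B1←B0 B2←B1 B3←B0 B4←B1 B5←B1
Join-block Dom:
  B1: preds {B0,B2}: {B0} ∩ {B0,B1,B2} = {B0}; idom=B0
  B4: preds {B1,B2}: {B0,B1} ∩ {B0,B1,B2} = {B0,B1}; idom=B1
  B5: preds {B1,B2,B4}: {B0,B1} ∩ {B0,B1,B2} ∩ {B0,B1,B4} = {B0,B1}; idom=B1

DF derivation:
  join B1 pred B0: · stop@B0
  join B1 pred B2: B2→B1 stop@B0
  join B4 pred B1: · stop@B1
  join B4 pred B2: B2 stop@B1
  join B5 pred B1: · stop@B1
  join B5 pred B2: B2 stop@B1
  join B5 pred B4: B4 stop@B1
  DF(B0)=∅
  DF(B1)={B1}
  DF(B2)={B1,B4,B5}
  DF(B3)=∅
  DF(B4)={B5}
  DF(B5)=∅

DF(B2) = ["B1", "B4", "B5"]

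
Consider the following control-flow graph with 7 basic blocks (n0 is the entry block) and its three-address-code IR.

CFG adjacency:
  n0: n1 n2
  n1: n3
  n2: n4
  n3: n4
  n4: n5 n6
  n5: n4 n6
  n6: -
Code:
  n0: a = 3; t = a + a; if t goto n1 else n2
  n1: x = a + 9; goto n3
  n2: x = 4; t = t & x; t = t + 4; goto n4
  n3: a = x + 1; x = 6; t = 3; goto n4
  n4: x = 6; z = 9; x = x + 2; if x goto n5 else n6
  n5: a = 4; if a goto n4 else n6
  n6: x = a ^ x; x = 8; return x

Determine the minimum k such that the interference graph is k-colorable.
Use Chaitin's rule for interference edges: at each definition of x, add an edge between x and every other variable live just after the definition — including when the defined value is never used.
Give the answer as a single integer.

def/use:
  n0 def {a,t} use ∅
  n1 def {x} use {a}
  n2 def {t,x} use {t}
  n3 def {a,t,x} use {x}
  n4 def {x,z} use ∅
  n5 def {a} use ∅
  n6 def {x} use {a,x}

Backward fixpoint:
  live n0: ∅→{a,t}
  live n1: {a}→{x}
  live n2: {a,t}→{a}
  live n3: {x}→{a}
  live n4: {a}→{a,x}
  live n5: {x}→{a,x}
  live n6: {a,x}→∅

Interfere edges:
  a — {t,x,z}
  t — {a,x}
  x — {a,t,z}
  z — {a,x}

Chromatic number:
  lower bound: {a,t,x} mutually conflict ⇒ χ ≥ 3
  assign a→c0 t→c2 x→c1 z→c2 — no edge inside a register ⇒ χ ≤ 3
  χ = 3

Answer: 3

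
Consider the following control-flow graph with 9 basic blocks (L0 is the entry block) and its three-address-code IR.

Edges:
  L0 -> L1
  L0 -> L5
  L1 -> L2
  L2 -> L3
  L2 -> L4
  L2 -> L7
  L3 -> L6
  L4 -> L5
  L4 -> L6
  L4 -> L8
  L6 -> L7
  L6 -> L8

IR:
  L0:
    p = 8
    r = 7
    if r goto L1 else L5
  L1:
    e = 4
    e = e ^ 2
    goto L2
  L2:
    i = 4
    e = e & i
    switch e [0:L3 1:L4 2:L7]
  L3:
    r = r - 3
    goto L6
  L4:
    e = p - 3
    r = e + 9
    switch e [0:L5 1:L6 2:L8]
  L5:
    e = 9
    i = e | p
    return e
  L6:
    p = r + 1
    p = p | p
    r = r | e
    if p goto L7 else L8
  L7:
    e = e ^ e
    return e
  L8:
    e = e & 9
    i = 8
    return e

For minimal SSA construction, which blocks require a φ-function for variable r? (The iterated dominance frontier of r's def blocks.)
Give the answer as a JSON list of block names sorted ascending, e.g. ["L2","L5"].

idom tree: L1←L0 L2←L1 L3←L2 L4←L2 L5←L0 L6←L2 L7←L2 L8←L2
Dom at joins:
  L5: preds {L0,L4}: {L0} ∩ {L0,L1,L2,L4} = {L0}; idom=L0
  L6: preds {L3,L4}: {L0,L1,L2,L3} ∩ {L0,L1,L2,L4} = {L0,L1,L2}; idom=L2
  L7: preds {L2,L6}: {L0,L1,L2} ∩ {L0,L1,L2,L6} = {L0,L1,L2}; idom=L2
  L8: preds {L4,L6}: {L0,L1,L2,L4} ∩ {L0,L1,L2,L6} = {L0,L1,L2}; idom=L2

DF walk-up:
  L5←L0: walk · to L0
  L5←L4: walk L4→L2→L1 to L0
  L6←L3: walk L3 to L2
  L6←L4: walk L4 to L2
  L7←L2: walk · to L2
  L7←L6: walk L6 to L2
  L8←L4: walk L4 to L2
  L8←L6: walk L6 to L2
  L0: DF=∅
  L1: DF={L5}
  L2: DF={L5}
  L3: DF={L6}
  L4: DF={L5,L6,L8}
  L5: DF=∅
  L6: DF={L7,L8}
  L7: DF=∅
  L8: DF=∅

φ for r: defs {L0,L3,L4,L6}
  DF⁺ = {L5,L6,L7,L8}

Answer: ["L5", "L6", "L7", "L8"]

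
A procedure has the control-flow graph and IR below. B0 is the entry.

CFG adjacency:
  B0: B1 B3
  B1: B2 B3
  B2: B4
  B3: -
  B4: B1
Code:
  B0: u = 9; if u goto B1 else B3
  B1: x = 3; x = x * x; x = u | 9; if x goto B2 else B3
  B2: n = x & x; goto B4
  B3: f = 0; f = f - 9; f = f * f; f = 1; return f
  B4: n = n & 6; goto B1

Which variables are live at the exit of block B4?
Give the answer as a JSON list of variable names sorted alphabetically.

Answer: ["u"]

Derivation:
Per-block:
  B0 def {u} use ∅
  B1 def {x} use {u}
  B2 def {n} use {x}
  B3 def {f} use ∅
  B4 def {n} use {n}

Backward fixpoint:
  B0: in=∅ out={u}
  B1: in={u} out={u,x}
  B2: in={u,x} out={n,u}
  B3: in=∅ out=∅
  B4: in={n,u} out={u}

live-out(B4) = ["u"]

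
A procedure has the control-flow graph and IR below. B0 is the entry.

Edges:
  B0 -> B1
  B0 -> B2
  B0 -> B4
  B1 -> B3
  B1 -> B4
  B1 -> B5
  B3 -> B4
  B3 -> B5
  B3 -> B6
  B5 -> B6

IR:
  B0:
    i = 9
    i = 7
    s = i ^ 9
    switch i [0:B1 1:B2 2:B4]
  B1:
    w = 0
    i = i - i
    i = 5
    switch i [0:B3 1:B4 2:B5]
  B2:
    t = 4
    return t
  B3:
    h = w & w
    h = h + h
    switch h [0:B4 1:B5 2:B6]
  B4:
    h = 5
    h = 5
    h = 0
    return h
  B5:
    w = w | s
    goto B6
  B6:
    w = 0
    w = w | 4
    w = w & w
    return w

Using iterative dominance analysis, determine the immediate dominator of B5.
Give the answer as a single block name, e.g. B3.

idom tree: B1←B0 B2←B0 B3←B1 B4←B0 B5←B1 B6←B1
Dom∩ at merges:
  B4: preds {B0,B1,B3}: {B0} ∩ {B0,B1} ∩ {B0,B1,B3} = {B0}; idom=B0
  B5: preds {B1,B3}: {B0,B1} ∩ {B0,B1,B3} = {B0,B1}; idom=B1
  B6: preds {B3,B5}: {B0,B1,B3} ∩ {B0,B1,B5} = {B0,B1}; idom=B1

idom(B5) = B1

Answer: B1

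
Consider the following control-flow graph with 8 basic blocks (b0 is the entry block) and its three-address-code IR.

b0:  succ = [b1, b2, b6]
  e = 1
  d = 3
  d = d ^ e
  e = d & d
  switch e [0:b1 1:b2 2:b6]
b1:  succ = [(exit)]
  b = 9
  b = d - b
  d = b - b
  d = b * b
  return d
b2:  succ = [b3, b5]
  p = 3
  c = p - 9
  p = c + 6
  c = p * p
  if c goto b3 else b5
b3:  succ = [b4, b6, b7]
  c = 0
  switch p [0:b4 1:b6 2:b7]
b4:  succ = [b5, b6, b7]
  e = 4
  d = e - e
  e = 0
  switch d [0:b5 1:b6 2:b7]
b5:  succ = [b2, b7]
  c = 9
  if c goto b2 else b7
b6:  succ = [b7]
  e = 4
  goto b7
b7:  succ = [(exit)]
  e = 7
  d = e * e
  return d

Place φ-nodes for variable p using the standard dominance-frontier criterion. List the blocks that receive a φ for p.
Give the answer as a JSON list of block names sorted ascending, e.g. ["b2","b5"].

Answer: ["b2", "b6", "b7"]

Working:
idom tree: b1←b0 b2←b0 b3←b2 b4←b3 b5←b2 b6←b0 b7←b0
Dom∩ at merges:
  b2: preds {b0,b5}: {b0} ∩ {b0,b2,b5} = {b0}; idom=b0
  b5: preds {b2,b4}: {b0,b2} ∩ {b0,b2,b3,b4} = {b0,b2}; idom=b2
  b6: preds {b0,b3,b4}: {b0} ∩ {b0,b2,b3} ∩ {b0,b2,b3,b4} = {b0}; idom=b0
  b7: preds {b3,b4,b5,b6}: {b0,b2,b3} ∩ {b0,b2,b3,b4} ∩ {b0,b2,b5} ∩ {b0,b6} = {b0}; idom=b0

DF derivation:
  join b2 pred b0: · stop@b0
  join b2 pred b5: b5→b2 stop@b0
  join b5 pred b2: · stop@b2
  join b5 pred b4: b4→b3 stop@b2
  join b6 pred b0: · stop@b0
  join b6 pred b3: b3→b2 stop@b0
  join b6 pred b4: b4→b3→b2 stop@b0
  join b7 pred b3: b3→b2 stop@b0
  join b7 pred b4: b4→b3→b2 stop@b0
  join b7 pred b5: b5→b2 stop@b0
  join b7 pred b6: b6 stop@b0
  b0: DF=∅
  b1: DF=∅
  b2: DF={b2,b6,b7}
  b3: DF={b5,b6,b7}
  b4: DF={b5,b6,b7}
  b5: DF={b2,b7}
  b6: DF={b7}
  b7: DF=∅

φ for p: defs {b2}
  DF⁺ = {b2,b6,b7}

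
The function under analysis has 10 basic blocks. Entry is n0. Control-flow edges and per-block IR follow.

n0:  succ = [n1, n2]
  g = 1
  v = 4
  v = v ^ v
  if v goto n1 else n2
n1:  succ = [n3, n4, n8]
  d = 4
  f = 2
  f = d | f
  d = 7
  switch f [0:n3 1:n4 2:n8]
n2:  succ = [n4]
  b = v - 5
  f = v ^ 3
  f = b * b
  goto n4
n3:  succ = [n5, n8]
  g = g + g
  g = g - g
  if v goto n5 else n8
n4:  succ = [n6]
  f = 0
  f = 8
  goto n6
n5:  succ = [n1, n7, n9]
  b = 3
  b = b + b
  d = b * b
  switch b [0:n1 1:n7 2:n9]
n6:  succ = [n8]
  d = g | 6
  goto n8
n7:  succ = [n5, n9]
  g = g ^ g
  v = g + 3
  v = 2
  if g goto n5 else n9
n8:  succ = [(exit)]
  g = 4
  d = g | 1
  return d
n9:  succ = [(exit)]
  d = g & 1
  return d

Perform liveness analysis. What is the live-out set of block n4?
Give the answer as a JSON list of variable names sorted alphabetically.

def/use:
  n0: {g,v} / ∅
  n1: {d,f} / ∅
  n2: {b,f} / {v}
  n3: {g} / {g,v}
  n4: {f} / ∅
  n5: {b,d} / ∅
  n6: {d} / {g}
  n7: {g,v} / {g}
  n8: {d,g} / ∅
  n9: {d} / {g}

Liveness:
  n0 li=∅ lo={g,v}
  n1 li={g,v} lo={g,v}
  n2 li={g,v} lo={g}
  n3 li={g,v} lo={g,v}
  n4 li={g} lo={g}
  n5 li={g,v} lo={g,v}
  n6 li={g} lo=∅
  n7 li={g} lo={g,v}
  n8 li=∅ lo=∅
  n9 li={g} lo=∅

live-out(n4) = ["g"]

Answer: ["g"]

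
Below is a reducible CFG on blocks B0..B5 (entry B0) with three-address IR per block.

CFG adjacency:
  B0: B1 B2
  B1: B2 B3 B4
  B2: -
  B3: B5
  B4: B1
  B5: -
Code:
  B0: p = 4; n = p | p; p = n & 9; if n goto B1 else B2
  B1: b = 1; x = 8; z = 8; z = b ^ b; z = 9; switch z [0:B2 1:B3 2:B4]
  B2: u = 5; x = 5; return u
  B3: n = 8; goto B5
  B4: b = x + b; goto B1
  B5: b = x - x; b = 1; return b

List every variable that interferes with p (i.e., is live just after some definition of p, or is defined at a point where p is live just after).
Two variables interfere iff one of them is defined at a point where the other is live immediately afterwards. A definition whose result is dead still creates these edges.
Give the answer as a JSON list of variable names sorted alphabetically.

def/use:
  B0: {n,p} / ∅
  B1: {b,x,z} / ∅
  B2: {u,x} / ∅
  B3: {n} / ∅
  B4: {b} / {b,x}
  B5: {b} / {x}

Live sets:
  B0: in=∅ out=∅
  B1: in=∅ out={b,x}
  B2: in=∅ out=∅
  B3: in={x} out={x}
  B4: in={b,x} out=∅
  B5: in={x} out=∅

Interfere edges:
  b↔{x,z}
  n↔{p,x}
  p↔{n}
  u↔{x}
  x↔{b,n,u,z}
  z↔{b,x}

N(p) = ["n"]

Answer: ["n"]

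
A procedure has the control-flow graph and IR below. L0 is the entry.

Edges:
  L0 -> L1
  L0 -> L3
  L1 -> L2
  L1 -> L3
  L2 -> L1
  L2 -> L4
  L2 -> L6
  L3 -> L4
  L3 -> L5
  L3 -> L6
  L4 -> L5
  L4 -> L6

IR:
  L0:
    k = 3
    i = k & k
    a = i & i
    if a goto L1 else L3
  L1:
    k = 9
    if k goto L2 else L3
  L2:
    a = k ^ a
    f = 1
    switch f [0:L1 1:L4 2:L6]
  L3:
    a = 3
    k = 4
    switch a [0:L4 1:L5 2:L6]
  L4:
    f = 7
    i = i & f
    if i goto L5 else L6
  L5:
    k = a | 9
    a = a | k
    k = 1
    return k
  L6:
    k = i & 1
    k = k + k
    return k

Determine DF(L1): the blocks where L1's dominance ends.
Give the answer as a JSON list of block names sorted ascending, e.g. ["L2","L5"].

Answer: ["L1", "L3", "L4", "L6"]

Derivation:
idom tree: L1←L0 L2←L1 L3←L0 L4←L0 L5←L0 L6←L0
Dom∩ at merges:
  L1: preds {L0,L2}: {L0} ∩ {L0,L1,L2} = {L0}; idom=L0
  L3: preds {L0,L1}: {L0} ∩ {L0,L1} = {L0}; idom=L0
  L4: preds {L2,L3}: {L0,L1,L2} ∩ {L0,L3} = {L0}; idom=L0
  L5: preds {L3,L4}: {L0,L3} ∩ {L0,L4} = {L0}; idom=L0
  L6: preds {L2,L3,L4}: {L0,L1,L2} ∩ {L0,L3} ∩ {L0,L4} = {L0}; idom=L0

DF derivation:
  L1←L0: walk · to L0
  L1←L2: walk L2→L1 to L0
  L3←L0: walk · to L0
  L3←L1: walk L1 to L0
  L4←L2: walk L2→L1 to L0
  L4←L3: walk L3 to L0
  L5←L3: walk L3 to L0
  L5←L4: walk L4 to L0
  L6←L2: walk L2→L1 to L0
  L6←L3: walk L3 to L0
  L6←L4: walk L4 to L0
  L0 → ∅
  L1 → {L1,L3,L4,L6}
  L2 → {L1,L4,L6}
  L3 → {L4,L5,L6}
  L4 → {L5,L6}
  L5 → ∅
  L6 → ∅

DF(L1) = ["L1", "L3", "L4", "L6"]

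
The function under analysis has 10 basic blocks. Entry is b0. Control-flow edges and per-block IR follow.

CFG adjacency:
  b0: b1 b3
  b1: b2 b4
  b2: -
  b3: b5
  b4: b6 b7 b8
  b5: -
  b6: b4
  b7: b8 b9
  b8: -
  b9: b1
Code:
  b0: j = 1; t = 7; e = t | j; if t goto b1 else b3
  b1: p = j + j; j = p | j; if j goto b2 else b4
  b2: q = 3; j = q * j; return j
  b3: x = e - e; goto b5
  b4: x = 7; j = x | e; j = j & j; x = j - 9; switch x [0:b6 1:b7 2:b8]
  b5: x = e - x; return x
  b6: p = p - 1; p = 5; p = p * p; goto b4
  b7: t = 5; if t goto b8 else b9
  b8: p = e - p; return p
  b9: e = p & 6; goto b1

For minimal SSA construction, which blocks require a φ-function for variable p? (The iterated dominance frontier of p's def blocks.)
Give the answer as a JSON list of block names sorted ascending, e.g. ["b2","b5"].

idom tree: b1←b0 b2←b1 b3←b0 b4←b1 b5←b3 b6←b4 b7←b4 b8←b4 b9←b7
Dom at joins:
  b1: preds {b0,b9}: {b0} ∩ {b0,b1,b4,b7,b9} = {b0}; idom=b0
  b4: preds {b1,b6}: {b0,b1} ∩ {b0,b1,b4,b6} = {b0,b1}; idom=b1
  b8: preds {b4,b7}: {b0,b1,b4} ∩ {b0,b1,b4,b7} = {b0,b1,b4}; idom=b4

DF walk-up:
  join b1 pred b0: · stop@b0
  join b1 pred b9: b9→b7→b4→b1 stop@b0
  join b4 pred b1: · stop@b1
  join b4 pred b6: b6→b4 stop@b1
  join b8 pred b4: · stop@b4
  join b8 pred b7: b7 stop@b4
  b0: DF=∅
  b1: DF={b1}
  b2: DF=∅
  b3: DF=∅
  b4: DF={b1,b4}
  b5: DF=∅
  b6: DF={b4}
  b7: DF={b1,b8}
  b8: DF=∅
  b9: DF={b1}

φ for p: defs {b1,b6,b8}
  DF⁺ = {b1,b4}

Answer: ["b1", "b4"]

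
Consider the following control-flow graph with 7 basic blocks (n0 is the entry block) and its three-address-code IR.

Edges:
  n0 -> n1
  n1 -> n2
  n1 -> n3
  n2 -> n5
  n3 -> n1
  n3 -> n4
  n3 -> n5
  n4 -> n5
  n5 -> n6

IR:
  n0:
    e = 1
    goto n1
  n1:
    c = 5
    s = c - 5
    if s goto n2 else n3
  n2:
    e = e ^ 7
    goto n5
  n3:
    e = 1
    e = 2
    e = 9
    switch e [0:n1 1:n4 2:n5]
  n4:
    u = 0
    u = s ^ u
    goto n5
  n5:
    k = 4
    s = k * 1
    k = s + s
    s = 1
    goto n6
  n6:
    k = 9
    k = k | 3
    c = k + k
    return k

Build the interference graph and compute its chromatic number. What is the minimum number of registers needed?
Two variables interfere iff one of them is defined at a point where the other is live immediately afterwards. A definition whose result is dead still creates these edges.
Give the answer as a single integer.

Block summaries:
  n0: def={e} ue=∅
  n1: def={c,s} ue=∅
  n2: def={e} ue={e}
  n3: def={e} ue=∅
  n4: def={u} ue={s}
  n5: def={k,s} ue=∅
  n6: def={c,k} ue=∅

Liveness:
  n0: in=∅ out={e}
  n1: in={e} out={e,s}
  n2: in={e} out=∅
  n3: in={s} out={e,s}
  n4: in={s} out=∅
  n5: in=∅ out=∅
  n6: in=∅ out=∅

Conflict graph:
  c↔{e,k}
  e↔{c,s}
  k↔{c}
  s↔{e,u}
  u↔{s}

Chromatic number:
  lower bound: {c,e} mutually conflict ⇒ χ ≥ 2
  2-colouring: R0={c,s}  R1={e,k,u}
  χ = 2

Answer: 2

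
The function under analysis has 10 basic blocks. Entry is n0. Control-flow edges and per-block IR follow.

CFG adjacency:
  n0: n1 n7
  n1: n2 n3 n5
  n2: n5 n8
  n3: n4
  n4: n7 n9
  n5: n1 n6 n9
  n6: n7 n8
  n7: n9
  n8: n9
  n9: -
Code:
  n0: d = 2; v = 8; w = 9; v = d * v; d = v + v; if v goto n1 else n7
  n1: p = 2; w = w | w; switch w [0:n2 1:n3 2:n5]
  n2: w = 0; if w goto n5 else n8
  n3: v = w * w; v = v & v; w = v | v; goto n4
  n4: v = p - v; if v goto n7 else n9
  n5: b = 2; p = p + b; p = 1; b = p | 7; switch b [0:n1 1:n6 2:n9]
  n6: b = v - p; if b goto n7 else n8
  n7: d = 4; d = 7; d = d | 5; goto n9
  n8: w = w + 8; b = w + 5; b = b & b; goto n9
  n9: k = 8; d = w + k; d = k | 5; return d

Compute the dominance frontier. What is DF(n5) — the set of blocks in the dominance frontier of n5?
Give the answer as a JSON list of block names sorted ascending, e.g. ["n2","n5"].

idom tree: n1←n0 n2←n1 n3←n1 n4←n3 n5←n1 n6←n5 n7←n0 n8←n1 n9←n0
Join-block Dom:
  n1: preds {n0,n5}: {n0} ∩ {n0,n1,n5} = {n0}; idom=n0
  n5: preds {n1,n2}: {n0,n1} ∩ {n0,n1,n2} = {n0,n1}; idom=n1
  n7: preds {n0,n4,n6}: {n0} ∩ {n0,n1,n3,n4} ∩ {n0,n1,n5,n6} = {n0}; idom=n0
  n8: preds {n2,n6}: {n0,n1,n2} ∩ {n0,n1,n5,n6} = {n0,n1}; idom=n1
  n9: preds {n4,n5,n7,n8}: {n0,n1,n3,n4} ∩ {n0,n1,n5} ∩ {n0,n7} ∩ {n0,n1,n8} = {n0}; idom=n0

DF derivation:
  join n1 pred n0: · stop@n0
  join n1 pred n5: n5→n1 stop@n0
  join n5 pred n1: · stop@n1
  join n5 pred n2: n2 stop@n1
  join n7 pred n0: · stop@n0
  join n7 pred n4: n4→n3→n1 stop@n0
  join n7 pred n6: n6→n5→n1 stop@n0
  join n8 pred n2: n2 stop@n1
  join n8 pred n6: n6→n5 stop@n1
  join n9 pred n4: n4→n3→n1 stop@n0
  join n9 pred n5: n5→n1 stop@n0
  join n9 pred n7: n7 stop@n0
  join n9 pred n8: n8→n1 stop@n0
  n0: DF=∅
  n1: DF={n1,n7,n9}
  n2: DF={n5,n8}
  n3: DF={n7,n9}
  n4: DF={n7,n9}
  n5: DF={n1,n7,n8,n9}
  n6: DF={n7,n8}
  n7: DF={n9}
  n8: DF={n9}
  n9: DF=∅

DF(n5) = ["n1", "n7", "n8", "n9"]

Answer: ["n1", "n7", "n8", "n9"]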